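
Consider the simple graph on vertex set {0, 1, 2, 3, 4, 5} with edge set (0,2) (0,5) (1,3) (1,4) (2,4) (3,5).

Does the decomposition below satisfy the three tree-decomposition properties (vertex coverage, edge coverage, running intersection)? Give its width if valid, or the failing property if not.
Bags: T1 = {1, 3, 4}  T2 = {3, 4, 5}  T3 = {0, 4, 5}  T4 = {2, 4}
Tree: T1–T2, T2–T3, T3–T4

No — edge (0,2) lies in no bag.

A tree decomposition must satisfy three properties: every vertex lies in some bag; for every edge, both endpoints lie together in some bag; and for every vertex, the bags containing it form a connected subtree. Here edge (0,2) lies in no bag, so the decomposition is invalid.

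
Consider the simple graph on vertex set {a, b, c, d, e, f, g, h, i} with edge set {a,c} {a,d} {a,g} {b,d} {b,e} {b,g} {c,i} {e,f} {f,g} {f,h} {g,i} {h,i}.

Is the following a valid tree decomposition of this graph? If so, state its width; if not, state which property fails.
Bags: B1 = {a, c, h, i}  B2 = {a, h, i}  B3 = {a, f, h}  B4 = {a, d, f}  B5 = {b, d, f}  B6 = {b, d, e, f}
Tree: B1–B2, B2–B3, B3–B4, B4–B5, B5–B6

A tree decomposition must satisfy three properties: every vertex lies in some bag; for every edge, both endpoints lie together in some bag; and for every vertex, the bags containing it form a connected subtree. Here vertex g appears in no bag, so the decomposition is invalid.

No — vertex g appears in no bag.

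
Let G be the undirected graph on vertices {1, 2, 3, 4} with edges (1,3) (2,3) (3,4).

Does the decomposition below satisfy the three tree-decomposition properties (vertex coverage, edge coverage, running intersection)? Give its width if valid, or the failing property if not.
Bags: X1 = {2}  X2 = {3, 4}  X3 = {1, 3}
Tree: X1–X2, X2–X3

A tree decomposition must satisfy three properties: every vertex lies in some bag; for every edge, both endpoints lie together in some bag; and for every vertex, the bags containing it form a connected subtree. Here edge (3,2) lies in no bag, so the decomposition is invalid.

No — edge (3,2) lies in no bag.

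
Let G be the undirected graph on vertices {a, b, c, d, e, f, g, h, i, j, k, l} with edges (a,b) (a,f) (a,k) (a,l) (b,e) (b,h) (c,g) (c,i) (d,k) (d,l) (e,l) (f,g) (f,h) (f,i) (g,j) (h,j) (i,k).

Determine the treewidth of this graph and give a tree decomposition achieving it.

The largest bag has 4 vertices, giving width 3; this decomposition certifies tw(G) ≤ 3. For the lower bound: the 4 vertex sets {c,g,j}, {h}, {f}, {a,b,i,k} are disjoint, each induces a connected subgraph, and every pair is joined by at least one edge of G. Contracting each set to a single vertex therefore yields K_{4} as a minor, and since treewidth is minor-monotone, tw(G) ≥ tw(K_{4}) = 3. The upper and lower bounds meet at 3, so that is the treewidth.

Treewidth 3.
Bags: B1 = {c, g, h, j}  B2 = {c, f, g, h}  B3 = {c, f, h, i}  B4 = {b, f, h, i}  B5 = {a, b, f, i}  B6 = {a, b, i, k}  B7 = {a, b, e, k}  B8 = {a, e, k, l}  B9 = {d, e, k, l}
Tree: B1–B2, B2–B3, B3–B4, B4–B5, B5–B6, B6–B7, B7–B8, B8–B9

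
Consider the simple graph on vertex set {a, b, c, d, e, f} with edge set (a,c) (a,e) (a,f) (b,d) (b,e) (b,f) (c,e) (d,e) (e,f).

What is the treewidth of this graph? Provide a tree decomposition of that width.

The largest bag has 3 vertices, giving width 2; this decomposition certifies tw(G) ≤ 2. For the lower bound, the 3 vertices {b, d, e} are pairwise adjacent, and any tree decomposition puts a clique entirely inside one bag — forcing width ≥ 2. Combining the bounds, tw(G) = 2.

Treewidth 2.
One such decomposition:
Bags: B1 = {a, c, e}  B2 = {a, e, f}  B3 = {b, e, f}  B4 = {b, d, e}
Tree: B1–B2, B2–B3, B3–B4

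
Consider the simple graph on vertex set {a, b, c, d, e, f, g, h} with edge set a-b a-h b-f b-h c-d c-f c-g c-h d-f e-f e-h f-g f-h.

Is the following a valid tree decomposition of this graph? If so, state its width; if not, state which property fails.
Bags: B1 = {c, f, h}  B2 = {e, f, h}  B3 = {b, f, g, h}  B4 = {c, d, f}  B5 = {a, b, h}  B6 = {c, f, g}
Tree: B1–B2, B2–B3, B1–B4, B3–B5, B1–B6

No — bags containing vertex g are not connected in the tree.

A tree decomposition must satisfy three properties: every vertex lies in some bag; for every edge, both endpoints lie together in some bag; and for every vertex, the bags containing it form a connected subtree. Here bags containing vertex g are not connected in the tree, so the decomposition is invalid.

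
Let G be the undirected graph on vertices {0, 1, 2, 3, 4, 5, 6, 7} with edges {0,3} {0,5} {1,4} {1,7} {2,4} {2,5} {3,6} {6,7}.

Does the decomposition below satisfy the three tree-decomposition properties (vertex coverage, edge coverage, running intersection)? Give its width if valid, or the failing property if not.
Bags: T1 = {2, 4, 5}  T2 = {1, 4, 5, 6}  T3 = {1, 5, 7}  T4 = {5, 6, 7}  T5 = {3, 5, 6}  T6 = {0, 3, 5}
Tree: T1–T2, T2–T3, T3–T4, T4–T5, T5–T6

No — bags containing vertex 6 are not connected in the tree.

A tree decomposition must satisfy three properties: every vertex lies in some bag; for every edge, both endpoints lie together in some bag; and for every vertex, the bags containing it form a connected subtree. Here bags containing vertex 6 are not connected in the tree, so the decomposition is invalid.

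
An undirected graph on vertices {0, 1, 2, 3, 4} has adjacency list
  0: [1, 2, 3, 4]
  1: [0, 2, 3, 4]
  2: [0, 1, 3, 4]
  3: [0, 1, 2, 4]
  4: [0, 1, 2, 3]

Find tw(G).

4

A width-4 tree decomposition is:
Bags: B1 = {0, 1, 2, 3, 4}
Tree: (single bag)
With just one bag of size 5, the width is 5 − 1 = 4, so tw(G) ≤ 4. For the lower bound, the 5 vertices {0, 1, 2, 3, 4} are pairwise adjacent, and any tree decomposition puts a clique entirely inside one bag — forcing width ≥ 4. Hence tw(G) = 4 exactly.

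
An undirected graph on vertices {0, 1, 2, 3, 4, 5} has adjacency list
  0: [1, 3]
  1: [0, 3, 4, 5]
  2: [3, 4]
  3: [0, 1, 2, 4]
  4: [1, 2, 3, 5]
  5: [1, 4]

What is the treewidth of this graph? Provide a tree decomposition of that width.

Each bag holds 3 vertices, so the decomposition has width 2, which upper-bounds the treewidth. On the other hand G contains the 3-clique {0, 1, 3}. A clique must lie in a single bag of any decomposition, so no decomposition can have width below 2. Hence tw(G) = 2 exactly.

Treewidth 2.
One optimal decomposition is:
Bags: B1 = {2, 3, 4}  B2 = {1, 3, 4}  B3 = {0, 1, 3}  B4 = {1, 4, 5}
Tree: B1–B2, B2–B3, B2–B4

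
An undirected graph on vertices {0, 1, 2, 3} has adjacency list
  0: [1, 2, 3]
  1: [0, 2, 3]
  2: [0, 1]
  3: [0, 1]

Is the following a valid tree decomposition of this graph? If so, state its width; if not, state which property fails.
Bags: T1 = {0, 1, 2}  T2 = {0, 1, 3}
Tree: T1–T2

Yes; width 2.

Vertex coverage: the bags together contain {0, 1, 2, 3}, the full vertex set. Edge coverage: each edge of G has both endpoints in at least one bag. Running intersection: for every vertex, the bags containing it form a connected subtree. All three properties hold, so this is a valid tree decomposition of width max|bag| − 1 = 2, and hence tw(G) ≤ 2.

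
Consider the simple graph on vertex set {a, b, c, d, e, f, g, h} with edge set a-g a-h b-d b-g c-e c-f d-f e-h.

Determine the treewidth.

2

A width-2 tree decomposition is:
Bags: B1 = {a, g, h}  B2 = {e, g, h}  B3 = {c, e, g}  B4 = {c, f, g}  B5 = {d, f, g}  B6 = {b, d, g}
Tree: B1–B2, B2–B3, B3–B4, B4–B5, B5–B6
The largest bag has 3 vertices, giving width 2; this decomposition certifies tw(G) ≤ 2. The edges g–a–h–e–c–f–d–b–g form a cycle, so G is not a tree and its treewidth is at least 2. Combining the bounds, tw(G) = 2.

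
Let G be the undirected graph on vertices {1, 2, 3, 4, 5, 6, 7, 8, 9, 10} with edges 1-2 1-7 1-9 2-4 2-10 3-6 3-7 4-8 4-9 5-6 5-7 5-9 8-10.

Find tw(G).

A width-2 tree decomposition is:
Bags: B1 = {4, 8, 10}  B2 = {2, 4, 10}  B3 = {2, 4, 9}  B4 = {1, 2, 9}  B5 = {1, 5, 9}  B6 = {1, 5, 7}  B7 = {5, 6, 7}  B8 = {3, 6, 7}
Tree: B1–B2, B2–B3, B3–B4, B4–B5, B5–B6, B6–B7, B7–B8
Every bag has size at most 3, so the width is 3 − 1 = 2 and tw(G) ≤ 2. For the lower bound, G contains the cycle 8–10–2–4–8, so G is not a forest; only forests have treewidth ≤ 1, hence tw(G) ≥ 2. The upper and lower bounds meet at 2, so that is the treewidth.

2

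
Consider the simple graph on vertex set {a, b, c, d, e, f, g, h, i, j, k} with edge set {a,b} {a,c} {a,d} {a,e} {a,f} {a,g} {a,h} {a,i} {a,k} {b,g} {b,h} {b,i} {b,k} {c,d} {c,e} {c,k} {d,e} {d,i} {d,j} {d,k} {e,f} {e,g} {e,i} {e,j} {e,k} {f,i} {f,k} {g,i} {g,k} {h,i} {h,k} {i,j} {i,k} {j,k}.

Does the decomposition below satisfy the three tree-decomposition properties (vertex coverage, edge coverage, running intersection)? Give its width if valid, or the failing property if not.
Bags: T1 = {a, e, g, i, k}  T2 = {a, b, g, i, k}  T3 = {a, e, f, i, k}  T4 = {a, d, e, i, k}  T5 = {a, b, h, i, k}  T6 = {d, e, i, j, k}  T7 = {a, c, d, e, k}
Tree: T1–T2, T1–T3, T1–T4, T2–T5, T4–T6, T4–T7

Yes; width 4.

Checking the three conditions: (i) the bags cover all of {a, b, c, d, e, f, g, h, i, j, k}; (ii) for each edge, some bag contains both endpoints; (iii) the bags containing any fixed vertex form a subtree. All hold, so the decomposition is valid with width 5 − 1 = 4.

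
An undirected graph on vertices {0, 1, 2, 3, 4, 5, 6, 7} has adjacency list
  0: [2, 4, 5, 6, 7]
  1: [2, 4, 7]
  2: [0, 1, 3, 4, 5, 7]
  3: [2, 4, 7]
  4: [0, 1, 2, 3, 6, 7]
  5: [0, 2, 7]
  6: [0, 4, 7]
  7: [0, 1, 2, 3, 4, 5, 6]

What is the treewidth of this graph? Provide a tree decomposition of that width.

Treewidth 3.
One optimal decomposition is:
Bags: B1 = {1, 2, 4, 7}  B2 = {0, 2, 4, 7}  B3 = {0, 2, 5, 7}  B4 = {0, 4, 6, 7}  B5 = {2, 3, 4, 7}
Tree: B1–B2, B2–B3, B2–B4, B2–B5

Every bag has size at most 4, so the width is 4 − 1 = 3 and tw(G) ≤ 3. On the other hand G contains the 4-clique {0, 2, 4, 7}. A clique must lie in a single bag of any decomposition, so no decomposition can have width below 3. The upper and lower bounds meet at 3, so that is the treewidth.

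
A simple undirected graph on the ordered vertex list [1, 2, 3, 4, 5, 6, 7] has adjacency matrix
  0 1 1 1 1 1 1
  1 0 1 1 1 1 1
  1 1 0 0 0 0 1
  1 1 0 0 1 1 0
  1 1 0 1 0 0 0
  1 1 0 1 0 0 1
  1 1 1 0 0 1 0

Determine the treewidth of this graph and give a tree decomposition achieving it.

The largest bag has 4 vertices, giving width 3; this decomposition certifies tw(G) ≤ 3. For the lower bound, the 4 vertices {1, 2, 3, 7} are pairwise adjacent, and any tree decomposition puts a clique entirely inside one bag — forcing width ≥ 3. Therefore the treewidth is 3.

Treewidth 3.
One optimal decomposition is:
Bags: B1 = {1, 2, 6, 7}  B2 = {1, 2, 4, 6}  B3 = {1, 2, 3, 7}  B4 = {1, 2, 4, 5}
Tree: B1–B2, B1–B3, B2–B4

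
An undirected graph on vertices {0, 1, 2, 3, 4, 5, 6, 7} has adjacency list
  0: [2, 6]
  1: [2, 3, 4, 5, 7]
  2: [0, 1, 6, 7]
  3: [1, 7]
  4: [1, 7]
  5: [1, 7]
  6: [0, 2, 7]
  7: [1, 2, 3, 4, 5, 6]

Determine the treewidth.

2

A width-2 tree decomposition is:
Bags: B1 = {1, 5, 7}  B2 = {1, 3, 7}  B3 = {1, 2, 7}  B4 = {2, 6, 7}  B5 = {1, 4, 7}  B6 = {0, 2, 6}
Tree: B1–B2, B2–B3, B3–B4, B2–B5, B4–B6
The largest bag has 3 vertices, giving width 2; this decomposition certifies tw(G) ≤ 2. Conversely, {0, 2, 6} is a clique of size 3, and the vertices of any clique must share a bag in every tree decomposition; so some bag has ≥ 3 vertices and tw(G) ≥ 2. Therefore the treewidth is 2.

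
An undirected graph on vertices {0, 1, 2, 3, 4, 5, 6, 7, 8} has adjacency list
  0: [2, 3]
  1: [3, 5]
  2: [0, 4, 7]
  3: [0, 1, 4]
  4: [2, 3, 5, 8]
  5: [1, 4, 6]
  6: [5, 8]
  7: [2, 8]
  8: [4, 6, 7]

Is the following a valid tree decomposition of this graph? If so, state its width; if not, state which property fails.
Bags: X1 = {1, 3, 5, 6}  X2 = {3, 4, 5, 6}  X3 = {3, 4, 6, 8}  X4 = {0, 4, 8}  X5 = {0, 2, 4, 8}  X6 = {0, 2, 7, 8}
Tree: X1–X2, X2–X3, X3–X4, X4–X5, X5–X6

A tree decomposition must satisfy three properties: every vertex lies in some bag; for every edge, both endpoints lie together in some bag; and for every vertex, the bags containing it form a connected subtree. Here edge (3,0) lies in no bag, so the decomposition is invalid.

No — edge (3,0) lies in no bag.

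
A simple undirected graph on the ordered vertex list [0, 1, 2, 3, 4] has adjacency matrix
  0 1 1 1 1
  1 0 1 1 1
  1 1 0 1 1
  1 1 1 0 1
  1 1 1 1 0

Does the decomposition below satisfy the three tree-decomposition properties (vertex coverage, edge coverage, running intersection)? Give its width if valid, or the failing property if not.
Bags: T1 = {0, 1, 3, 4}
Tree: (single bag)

A tree decomposition must satisfy three properties: every vertex lies in some bag; for every edge, both endpoints lie together in some bag; and for every vertex, the bags containing it form a connected subtree. Here vertex 2 appears in no bag, so the decomposition is invalid.

No — vertex 2 appears in no bag.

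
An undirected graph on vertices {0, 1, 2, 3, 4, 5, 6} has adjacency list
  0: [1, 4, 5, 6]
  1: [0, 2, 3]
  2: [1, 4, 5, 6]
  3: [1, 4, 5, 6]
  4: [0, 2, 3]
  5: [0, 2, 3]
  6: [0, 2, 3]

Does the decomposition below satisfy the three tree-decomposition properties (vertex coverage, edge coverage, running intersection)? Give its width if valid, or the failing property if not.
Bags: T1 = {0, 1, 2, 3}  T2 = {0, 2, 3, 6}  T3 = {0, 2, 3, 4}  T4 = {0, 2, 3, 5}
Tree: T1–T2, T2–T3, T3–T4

Every vertex of G appears in some bag (union = {0, 1, 2, 3, 4, 5, 6}); every edge is covered by a bag; and for each vertex v the set of bags containing v is connected in the bag tree. The decomposition is therefore valid. The largest bag has 4 vertices, so the width is 3.

Yes; width 3.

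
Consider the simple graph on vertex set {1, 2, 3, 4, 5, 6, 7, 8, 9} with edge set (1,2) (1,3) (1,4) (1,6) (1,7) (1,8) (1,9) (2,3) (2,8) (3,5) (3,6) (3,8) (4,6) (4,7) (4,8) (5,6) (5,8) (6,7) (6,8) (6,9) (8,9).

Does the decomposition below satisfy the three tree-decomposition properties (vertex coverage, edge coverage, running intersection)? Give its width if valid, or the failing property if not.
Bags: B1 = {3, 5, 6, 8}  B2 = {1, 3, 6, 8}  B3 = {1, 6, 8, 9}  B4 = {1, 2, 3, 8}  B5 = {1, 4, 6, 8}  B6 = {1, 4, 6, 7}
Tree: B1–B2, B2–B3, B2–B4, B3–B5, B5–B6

Every vertex of G appears in some bag (union = {1, 2, 3, 4, 5, 6, 7, 8, 9}); every edge is covered by a bag; and for each vertex v the set of bags containing v is connected in the bag tree. The decomposition is therefore valid. The largest bag has 4 vertices, so the width is 3.

Yes; width 3.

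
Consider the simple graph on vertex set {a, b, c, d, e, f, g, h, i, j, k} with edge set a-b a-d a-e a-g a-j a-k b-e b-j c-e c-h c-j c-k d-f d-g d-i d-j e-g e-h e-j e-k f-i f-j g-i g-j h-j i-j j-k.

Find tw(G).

A width-3 tree decomposition is:
Bags: B1 = {c, e, j, k}  B2 = {a, e, j, k}  B3 = {a, e, g, j}  B4 = {a, d, g, j}  B5 = {c, e, h, j}  B6 = {d, g, i, j}  B7 = {d, f, i, j}  B8 = {a, b, e, j}
Tree: B1–B2, B2–B3, B3–B4, B1–B5, B4–B6, B6–B7, B2–B8
Every bag has size at most 4, so the width is 4 − 1 = 3 and tw(G) ≤ 3. Conversely, {a, d, g, j} is a clique of size 4, and the vertices of any clique must share a bag in every tree decomposition; so some bag has ≥ 4 vertices and tw(G) ≥ 3. Therefore the treewidth is 3.

3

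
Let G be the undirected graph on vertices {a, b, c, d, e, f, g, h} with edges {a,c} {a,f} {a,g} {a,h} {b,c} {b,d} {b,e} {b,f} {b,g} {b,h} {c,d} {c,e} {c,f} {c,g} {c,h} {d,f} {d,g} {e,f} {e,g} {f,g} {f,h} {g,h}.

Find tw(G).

A width-4 tree decomposition is:
Bags: B1 = {b, c, f, g, h}  B2 = {b, c, e, f, g}  B3 = {a, c, f, g, h}  B4 = {b, c, d, f, g}
Tree: B1–B2, B1–B3, B1–B4
Each bag holds 5 vertices, so the decomposition has width 4, which upper-bounds the treewidth. On the other hand G contains the 5-clique {a, c, f, g, h}. A clique must lie in a single bag of any decomposition, so no decomposition can have width below 4. The upper and lower bounds meet at 4, so that is the treewidth.

4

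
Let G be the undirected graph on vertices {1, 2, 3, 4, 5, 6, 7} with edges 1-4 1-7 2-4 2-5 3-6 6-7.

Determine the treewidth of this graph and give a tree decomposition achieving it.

Treewidth 1.
Bags: B1 = {3, 6}  B2 = {6, 7}  B3 = {1, 7}  B4 = {1, 4}  B5 = {2, 4}  B6 = {2, 5}
Tree: B1–B2, B2–B3, B3–B4, B4–B5, B5–B6

The largest bag has 2 vertices, giving width 1; this decomposition certifies tw(G) ≤ 1. Since G has at least one edge (e.g. 3–6), it is not an edgeless graph, so tw(G) ≥ 1. Hence tw(G) = 1 exactly.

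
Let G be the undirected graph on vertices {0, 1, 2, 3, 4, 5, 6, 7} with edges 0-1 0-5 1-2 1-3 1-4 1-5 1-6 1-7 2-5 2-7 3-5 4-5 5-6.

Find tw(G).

A width-2 tree decomposition is:
Bags: B1 = {0, 1, 5}  B2 = {1, 5, 6}  B3 = {1, 2, 5}  B4 = {1, 2, 7}  B5 = {1, 4, 5}  B6 = {1, 3, 5}
Tree: B1–B2, B2–B3, B3–B4, B2–B5, B3–B6
Each bag holds 3 vertices, so the decomposition has width 2, which upper-bounds the treewidth. Conversely, {0, 1, 5} is a clique of size 3, and the vertices of any clique must share a bag in every tree decomposition; so some bag has ≥ 3 vertices and tw(G) ≥ 2. Hence tw(G) = 2 exactly.

2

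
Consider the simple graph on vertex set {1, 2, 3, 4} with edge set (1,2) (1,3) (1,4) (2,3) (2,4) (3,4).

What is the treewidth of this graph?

3

A width-3 tree decomposition is:
Bags: B1 = {1, 2, 3, 4}
Tree: (single bag)
With just one bag of size 4, the width is 4 − 1 = 3, so tw(G) ≤ 3. For the lower bound, the 4 vertices {1, 2, 3, 4} are pairwise adjacent, and any tree decomposition puts a clique entirely inside one bag — forcing width ≥ 3. Combining the bounds, tw(G) = 3.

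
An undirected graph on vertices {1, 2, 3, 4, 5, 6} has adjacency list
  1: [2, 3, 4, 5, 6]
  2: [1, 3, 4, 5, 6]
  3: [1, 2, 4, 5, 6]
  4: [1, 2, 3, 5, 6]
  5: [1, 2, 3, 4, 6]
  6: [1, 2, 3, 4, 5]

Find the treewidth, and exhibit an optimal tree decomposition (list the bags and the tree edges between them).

With just one bag of size 6, the width is 6 − 1 = 5, so tw(G) ≤ 5. On the other hand G contains the 6-clique {1, 2, 3, 4, 5, 6}. A clique must lie in a single bag of any decomposition, so no decomposition can have width below 5. Combining the bounds, tw(G) = 5.

Treewidth 5.
One such decomposition:
Bags: B1 = {1, 2, 3, 4, 5, 6}
Tree: (single bag)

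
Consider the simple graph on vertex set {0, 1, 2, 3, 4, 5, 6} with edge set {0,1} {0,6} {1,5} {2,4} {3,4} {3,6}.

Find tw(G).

1

A width-1 tree decomposition is:
Bags: B1 = {1, 5}  B2 = {0, 1}  B3 = {0, 6}  B4 = {3, 6}  B5 = {3, 4}  B6 = {2, 4}
Tree: B1–B2, B2–B3, B3–B4, B4–B5, B5–B6
Every bag has size at most 2, so the width is 2 − 1 = 1 and tw(G) ≤ 1. G has an edge, so its treewidth is at least 1. Therefore the treewidth is 1.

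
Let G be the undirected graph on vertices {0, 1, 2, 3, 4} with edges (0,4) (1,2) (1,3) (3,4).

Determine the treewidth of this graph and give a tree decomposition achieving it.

Treewidth 1.
One optimal decomposition is:
Bags: B1 = {0, 4}  B2 = {3, 4}  B3 = {1, 3}  B4 = {1, 2}
Tree: B1–B2, B2–B3, B3–B4

Every bag has size at most 2, so the width is 2 − 1 = 1 and tw(G) ≤ 1. Since G has at least one edge (e.g. 0–4), it is not an edgeless graph, so tw(G) ≥ 1. Combining the bounds, tw(G) = 1.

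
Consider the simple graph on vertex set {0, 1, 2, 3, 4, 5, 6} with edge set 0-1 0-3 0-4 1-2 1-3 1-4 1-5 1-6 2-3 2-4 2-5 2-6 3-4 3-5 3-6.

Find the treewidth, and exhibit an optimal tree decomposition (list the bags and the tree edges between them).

Treewidth 3.
One such decomposition:
Bags: B1 = {1, 2, 3, 6}  B2 = {1, 2, 3, 4}  B3 = {1, 2, 3, 5}  B4 = {0, 1, 3, 4}
Tree: B1–B2, B1–B3, B2–B4

Every bag has size at most 4, so the width is 4 − 1 = 3 and tw(G) ≤ 3. On the other hand G contains the 4-clique {0, 1, 3, 4}. A clique must lie in a single bag of any decomposition, so no decomposition can have width below 3. Therefore the treewidth is 3.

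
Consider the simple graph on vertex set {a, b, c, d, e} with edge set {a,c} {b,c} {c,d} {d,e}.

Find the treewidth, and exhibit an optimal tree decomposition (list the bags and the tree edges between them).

Treewidth 1.
One such decomposition:
Bags: B1 = {c, d}  B2 = {a, c}  B3 = {d, e}  B4 = {b, c}
Tree: B1–B2, B1–B3, B1–B4

The largest bag has 2 vertices, giving width 1; this decomposition certifies tw(G) ≤ 1. G has an edge, so its treewidth is at least 1. The upper and lower bounds meet at 1, so that is the treewidth.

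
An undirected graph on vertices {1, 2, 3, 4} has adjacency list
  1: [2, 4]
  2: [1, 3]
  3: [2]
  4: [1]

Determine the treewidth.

1

A width-1 tree decomposition is:
Bags: B1 = {1, 4}  B2 = {1, 2}  B3 = {2, 3}
Tree: B1–B2, B2–B3
The largest bag has 2 vertices, giving width 1; this decomposition certifies tw(G) ≤ 1. G has an edge, so its treewidth is at least 1. Hence tw(G) = 1 exactly.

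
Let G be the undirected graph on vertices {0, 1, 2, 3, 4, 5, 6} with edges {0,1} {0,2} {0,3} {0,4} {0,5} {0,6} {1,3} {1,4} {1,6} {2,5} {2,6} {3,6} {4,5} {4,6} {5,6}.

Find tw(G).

A width-3 tree decomposition is:
Bags: B1 = {0, 1, 4, 6}  B2 = {0, 4, 5, 6}  B3 = {0, 1, 3, 6}  B4 = {0, 2, 5, 6}
Tree: B1–B2, B1–B3, B2–B4
The largest bag has 4 vertices, giving width 3; this decomposition certifies tw(G) ≤ 3. On the other hand G contains the 4-clique {0, 1, 3, 6}. A clique must lie in a single bag of any decomposition, so no decomposition can have width below 3. Combining the bounds, tw(G) = 3.

3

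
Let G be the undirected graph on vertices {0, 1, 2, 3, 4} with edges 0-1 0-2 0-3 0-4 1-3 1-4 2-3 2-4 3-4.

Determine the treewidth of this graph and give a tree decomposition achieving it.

Treewidth 3.
One optimal decomposition is:
Bags: B1 = {0, 2, 3, 4}  B2 = {0, 1, 3, 4}
Tree: B1–B2

Every bag has size at most 4, so the width is 4 − 1 = 3 and tw(G) ≤ 3. Conversely, {0, 1, 3, 4} is a clique of size 4, and the vertices of any clique must share a bag in every tree decomposition; so some bag has ≥ 4 vertices and tw(G) ≥ 3. Combining the bounds, tw(G) = 3.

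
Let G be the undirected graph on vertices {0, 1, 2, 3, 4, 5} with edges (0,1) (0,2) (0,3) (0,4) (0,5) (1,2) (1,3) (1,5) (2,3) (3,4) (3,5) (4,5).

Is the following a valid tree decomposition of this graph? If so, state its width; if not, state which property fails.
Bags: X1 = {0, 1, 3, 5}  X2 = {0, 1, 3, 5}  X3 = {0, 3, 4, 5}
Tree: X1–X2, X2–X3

A tree decomposition must satisfy three properties: every vertex lies in some bag; for every edge, both endpoints lie together in some bag; and for every vertex, the bags containing it form a connected subtree. Here vertex 2 appears in no bag, so the decomposition is invalid.

No — vertex 2 appears in no bag.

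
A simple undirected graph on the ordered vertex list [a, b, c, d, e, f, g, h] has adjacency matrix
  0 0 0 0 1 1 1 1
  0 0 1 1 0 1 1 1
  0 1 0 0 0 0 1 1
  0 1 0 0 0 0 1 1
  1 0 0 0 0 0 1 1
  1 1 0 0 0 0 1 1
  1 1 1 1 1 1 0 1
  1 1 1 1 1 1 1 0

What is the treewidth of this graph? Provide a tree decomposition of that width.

The largest bag has 4 vertices, giving width 3; this decomposition certifies tw(G) ≤ 3. On the other hand G contains the 4-clique {a, e, g, h}. A clique must lie in a single bag of any decomposition, so no decomposition can have width below 3. Hence tw(G) = 3 exactly.

Treewidth 3.
One optimal decomposition is:
Bags: B1 = {b, d, g, h}  B2 = {b, f, g, h}  B3 = {b, c, g, h}  B4 = {a, f, g, h}  B5 = {a, e, g, h}
Tree: B1–B2, B1–B3, B2–B4, B4–B5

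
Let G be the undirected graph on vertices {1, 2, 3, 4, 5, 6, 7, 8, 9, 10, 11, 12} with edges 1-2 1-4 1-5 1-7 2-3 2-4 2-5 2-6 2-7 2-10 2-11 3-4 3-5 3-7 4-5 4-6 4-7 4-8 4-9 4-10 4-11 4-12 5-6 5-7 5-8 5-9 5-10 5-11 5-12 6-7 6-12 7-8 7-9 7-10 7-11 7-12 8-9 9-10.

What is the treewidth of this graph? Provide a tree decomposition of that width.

Treewidth 4.
One such decomposition:
Bags: B1 = {2, 4, 5, 7, 10}  B2 = {4, 5, 7, 9, 10}  B3 = {2, 4, 5, 6, 7}  B4 = {1, 2, 4, 5, 7}  B5 = {2, 3, 4, 5, 7}  B6 = {4, 5, 6, 7, 12}  B7 = {4, 5, 7, 8, 9}  B8 = {2, 4, 5, 7, 11}
Tree: B1–B2, B1–B3, B3–B4, B3–B5, B3–B6, B2–B7, B4–B8

Every bag has size at most 5, so the width is 5 − 1 = 4 and tw(G) ≤ 4. Conversely, {4, 5, 7, 8, 9} is a clique of size 5, and the vertices of any clique must share a bag in every tree decomposition; so some bag has ≥ 5 vertices and tw(G) ≥ 4. Therefore the treewidth is 4.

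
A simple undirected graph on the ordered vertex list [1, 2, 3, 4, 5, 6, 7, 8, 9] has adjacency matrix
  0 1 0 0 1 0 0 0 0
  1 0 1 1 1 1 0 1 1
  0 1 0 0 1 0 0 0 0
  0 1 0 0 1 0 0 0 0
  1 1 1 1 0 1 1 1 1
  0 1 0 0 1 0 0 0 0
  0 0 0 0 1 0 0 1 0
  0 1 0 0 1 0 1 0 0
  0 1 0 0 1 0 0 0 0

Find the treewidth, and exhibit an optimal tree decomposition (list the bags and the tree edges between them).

Treewidth 2.
One optimal decomposition is:
Bags: B1 = {2, 5, 6}  B2 = {2, 3, 5}  B3 = {2, 4, 5}  B4 = {2, 5, 8}  B5 = {2, 5, 9}  B6 = {5, 7, 8}  B7 = {1, 2, 5}
Tree: B1–B2, B2–B3, B2–B4, B4–B5, B4–B6, B4–B7

Every bag has size at most 3, so the width is 3 − 1 = 2 and tw(G) ≤ 2. Conversely, {1, 2, 5} is a clique of size 3, and the vertices of any clique must share a bag in every tree decomposition; so some bag has ≥ 3 vertices and tw(G) ≥ 2. Combining the bounds, tw(G) = 2.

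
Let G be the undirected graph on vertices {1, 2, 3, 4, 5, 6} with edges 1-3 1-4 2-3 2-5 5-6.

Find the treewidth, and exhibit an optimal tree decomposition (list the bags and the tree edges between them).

Treewidth 1.
Bags: B1 = {1, 4}  B2 = {1, 3}  B3 = {2, 3}  B4 = {2, 5}  B5 = {5, 6}
Tree: B1–B2, B2–B3, B3–B4, B4–B5

Every bag has size at most 2, so the width is 2 − 1 = 1 and tw(G) ≤ 1. Any graph with an edge has treewidth ≥ 1, and G has the edge 4–1. Therefore the treewidth is 1.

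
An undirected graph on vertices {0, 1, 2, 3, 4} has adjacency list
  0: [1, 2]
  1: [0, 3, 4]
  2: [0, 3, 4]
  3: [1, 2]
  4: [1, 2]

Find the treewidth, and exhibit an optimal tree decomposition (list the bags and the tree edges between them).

Treewidth 2.
One optimal decomposition is:
Bags: B1 = {1, 2, 4}  B2 = {1, 2, 3}  B3 = {0, 1, 2}
Tree: B1–B2, B2–B3

Each bag holds 3 vertices, so the decomposition has width 2, which upper-bounds the treewidth. For the lower bound, G contains the cycle 4–2–3–1–4, so G is not a forest; only forests have treewidth ≤ 1, hence tw(G) ≥ 2. Hence tw(G) = 2 exactly.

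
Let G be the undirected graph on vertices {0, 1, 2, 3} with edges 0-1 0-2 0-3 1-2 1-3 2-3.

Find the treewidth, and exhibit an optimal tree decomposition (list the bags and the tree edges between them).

With just one bag of size 4, the width is 4 − 1 = 3, so tw(G) ≤ 3. On the other hand G contains the 4-clique {0, 1, 2, 3}. A clique must lie in a single bag of any decomposition, so no decomposition can have width below 3. The upper and lower bounds meet at 3, so that is the treewidth.

Treewidth 3.
Bags: B1 = {0, 1, 2, 3}
Tree: (single bag)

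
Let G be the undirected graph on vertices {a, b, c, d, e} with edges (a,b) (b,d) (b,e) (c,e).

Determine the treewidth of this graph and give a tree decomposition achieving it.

Treewidth 1.
Bags: B1 = {b, d}  B2 = {b, e}  B3 = {a, b}  B4 = {c, e}
Tree: B1–B2, B1–B3, B2–B4

Each bag holds 2 vertices, so the decomposition has width 1, which upper-bounds the treewidth. Any graph with an edge has treewidth ≥ 1, and G has the edge d–b. Hence tw(G) = 1 exactly.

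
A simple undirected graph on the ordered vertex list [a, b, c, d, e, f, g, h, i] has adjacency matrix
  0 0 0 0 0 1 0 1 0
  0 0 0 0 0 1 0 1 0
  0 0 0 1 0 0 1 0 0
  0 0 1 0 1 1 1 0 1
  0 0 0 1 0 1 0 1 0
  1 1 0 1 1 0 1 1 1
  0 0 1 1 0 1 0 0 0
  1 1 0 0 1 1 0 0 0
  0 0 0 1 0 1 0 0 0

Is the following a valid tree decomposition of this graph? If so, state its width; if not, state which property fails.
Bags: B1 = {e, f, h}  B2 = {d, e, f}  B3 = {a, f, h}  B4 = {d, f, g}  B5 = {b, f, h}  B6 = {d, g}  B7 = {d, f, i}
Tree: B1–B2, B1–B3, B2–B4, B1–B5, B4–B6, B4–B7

No — vertex c appears in no bag.

A tree decomposition must satisfy three properties: every vertex lies in some bag; for every edge, both endpoints lie together in some bag; and for every vertex, the bags containing it form a connected subtree. Here vertex c appears in no bag, so the decomposition is invalid.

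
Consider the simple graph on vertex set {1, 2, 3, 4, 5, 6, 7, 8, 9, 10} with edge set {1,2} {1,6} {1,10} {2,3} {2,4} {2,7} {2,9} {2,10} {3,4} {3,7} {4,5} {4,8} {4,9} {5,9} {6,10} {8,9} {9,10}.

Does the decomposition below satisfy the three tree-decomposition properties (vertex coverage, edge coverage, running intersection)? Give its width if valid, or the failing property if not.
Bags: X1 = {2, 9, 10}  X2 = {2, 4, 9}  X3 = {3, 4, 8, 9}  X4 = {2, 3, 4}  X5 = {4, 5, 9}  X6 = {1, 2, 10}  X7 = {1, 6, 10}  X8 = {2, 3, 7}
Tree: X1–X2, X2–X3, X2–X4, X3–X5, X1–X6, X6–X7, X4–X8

No — bags containing vertex 3 are not connected in the tree.

A tree decomposition must satisfy three properties: every vertex lies in some bag; for every edge, both endpoints lie together in some bag; and for every vertex, the bags containing it form a connected subtree. Here bags containing vertex 3 are not connected in the tree, so the decomposition is invalid.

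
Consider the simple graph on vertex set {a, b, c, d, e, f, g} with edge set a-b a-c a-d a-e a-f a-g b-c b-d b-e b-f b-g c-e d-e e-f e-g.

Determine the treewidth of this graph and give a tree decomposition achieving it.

Treewidth 3.
One optimal decomposition is:
Bags: B1 = {a, b, c, e}  B2 = {a, b, e, g}  B3 = {a, b, d, e}  B4 = {a, b, e, f}
Tree: B1–B2, B2–B3, B3–B4

Each bag holds 4 vertices, so the decomposition has width 3, which upper-bounds the treewidth. For the lower bound, the 4 vertices {a, b, d, e} are pairwise adjacent, and any tree decomposition puts a clique entirely inside one bag — forcing width ≥ 3. Hence tw(G) = 3 exactly.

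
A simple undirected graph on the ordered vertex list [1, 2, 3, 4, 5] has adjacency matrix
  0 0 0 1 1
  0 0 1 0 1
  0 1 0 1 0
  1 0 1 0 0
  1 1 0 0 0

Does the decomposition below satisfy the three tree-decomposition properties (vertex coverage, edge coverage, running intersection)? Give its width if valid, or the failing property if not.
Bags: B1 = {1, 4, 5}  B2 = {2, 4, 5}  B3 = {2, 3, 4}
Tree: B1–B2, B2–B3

Vertex coverage: the bags together contain {1, 2, 3, 4, 5}, the full vertex set. Edge coverage: each edge of G has both endpoints in at least one bag. Running intersection: for every vertex, the bags containing it form a connected subtree. All three properties hold, so this is a valid tree decomposition of width max|bag| − 1 = 2, and hence tw(G) ≤ 2.

Yes; width 2.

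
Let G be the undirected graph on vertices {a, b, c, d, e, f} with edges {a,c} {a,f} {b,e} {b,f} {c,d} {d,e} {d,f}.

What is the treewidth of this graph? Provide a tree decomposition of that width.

Treewidth 2.
One optimal decomposition is:
Bags: B1 = {a, c, f}  B2 = {c, d, f}  B3 = {b, d, f}  B4 = {b, d, e}
Tree: B1–B2, B2–B3, B3–B4

The largest bag has 3 vertices, giving width 2; this decomposition certifies tw(G) ≤ 2. Since a–c–d–f–a is a cycle in G, G is not acyclic. Forests are exactly the graphs of treewidth ≤ 1, so tw(G) ≥ 2. Combining the bounds, tw(G) = 2.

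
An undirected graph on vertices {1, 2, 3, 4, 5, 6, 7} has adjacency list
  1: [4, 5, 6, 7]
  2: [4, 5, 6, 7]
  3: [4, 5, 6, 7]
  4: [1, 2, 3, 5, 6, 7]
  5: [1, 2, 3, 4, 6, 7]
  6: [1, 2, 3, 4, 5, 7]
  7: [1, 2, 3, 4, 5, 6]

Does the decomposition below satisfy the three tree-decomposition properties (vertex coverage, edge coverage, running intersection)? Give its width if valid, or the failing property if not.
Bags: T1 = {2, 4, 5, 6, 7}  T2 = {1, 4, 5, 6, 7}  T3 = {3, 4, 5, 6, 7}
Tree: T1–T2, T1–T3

Every vertex of G appears in some bag (union = {1, 2, 3, 4, 5, 6, 7}); every edge is covered by a bag; and for each vertex v the set of bags containing v is connected in the bag tree. The decomposition is therefore valid. The largest bag has 5 vertices, so the width is 4.

Yes; width 4.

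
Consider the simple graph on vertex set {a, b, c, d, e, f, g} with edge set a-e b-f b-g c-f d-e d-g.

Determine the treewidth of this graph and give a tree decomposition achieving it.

Treewidth 1.
One optimal decomposition is:
Bags: B1 = {c, f}  B2 = {b, f}  B3 = {b, g}  B4 = {d, g}  B5 = {d, e}  B6 = {a, e}
Tree: B1–B2, B2–B3, B3–B4, B4–B5, B5–B6

Every bag has size at most 2, so the width is 2 − 1 = 1 and tw(G) ≤ 1. Since G has at least one edge (e.g. c–f), it is not an edgeless graph, so tw(G) ≥ 1. The upper and lower bounds meet at 1, so that is the treewidth.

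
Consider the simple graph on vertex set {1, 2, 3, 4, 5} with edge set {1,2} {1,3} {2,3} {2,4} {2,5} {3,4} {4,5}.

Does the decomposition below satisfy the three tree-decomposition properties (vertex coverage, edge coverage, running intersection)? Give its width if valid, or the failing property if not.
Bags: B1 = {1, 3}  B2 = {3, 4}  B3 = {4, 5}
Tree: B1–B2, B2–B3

No — vertex 2 appears in no bag.

A tree decomposition must satisfy three properties: every vertex lies in some bag; for every edge, both endpoints lie together in some bag; and for every vertex, the bags containing it form a connected subtree. Here vertex 2 appears in no bag, so the decomposition is invalid.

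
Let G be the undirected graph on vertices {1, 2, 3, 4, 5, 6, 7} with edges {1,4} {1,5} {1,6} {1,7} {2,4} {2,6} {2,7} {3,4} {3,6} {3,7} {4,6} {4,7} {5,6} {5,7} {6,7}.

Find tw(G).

3

A width-3 tree decomposition is:
Bags: B1 = {1, 4, 6, 7}  B2 = {1, 5, 6, 7}  B3 = {3, 4, 6, 7}  B4 = {2, 4, 6, 7}
Tree: B1–B2, B1–B3, B1–B4
Each bag holds 4 vertices, so the decomposition has width 3, which upper-bounds the treewidth. On the other hand G contains the 4-clique {1, 4, 6, 7}. A clique must lie in a single bag of any decomposition, so no decomposition can have width below 3. The upper and lower bounds meet at 3, so that is the treewidth.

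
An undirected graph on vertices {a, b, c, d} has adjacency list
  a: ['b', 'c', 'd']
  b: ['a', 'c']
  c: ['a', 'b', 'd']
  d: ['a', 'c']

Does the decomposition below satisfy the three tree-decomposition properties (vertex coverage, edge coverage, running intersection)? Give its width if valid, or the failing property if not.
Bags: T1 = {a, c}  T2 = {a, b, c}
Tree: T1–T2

A tree decomposition must satisfy three properties: every vertex lies in some bag; for every edge, both endpoints lie together in some bag; and for every vertex, the bags containing it form a connected subtree. Here vertex d appears in no bag, so the decomposition is invalid.

No — vertex d appears in no bag.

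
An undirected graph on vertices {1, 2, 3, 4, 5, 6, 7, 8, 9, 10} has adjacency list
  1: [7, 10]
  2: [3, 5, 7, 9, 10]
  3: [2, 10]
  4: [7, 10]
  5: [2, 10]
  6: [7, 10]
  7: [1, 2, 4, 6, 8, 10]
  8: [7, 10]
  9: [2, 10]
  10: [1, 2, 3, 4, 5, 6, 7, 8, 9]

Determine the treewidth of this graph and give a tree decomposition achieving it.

Each bag holds 3 vertices, so the decomposition has width 2, which upper-bounds the treewidth. For the lower bound, the 3 vertices {2, 9, 10} are pairwise adjacent, and any tree decomposition puts a clique entirely inside one bag — forcing width ≥ 2. Therefore the treewidth is 2.

Treewidth 2.
One such decomposition:
Bags: B1 = {2, 9, 10}  B2 = {2, 7, 10}  B3 = {2, 3, 10}  B4 = {2, 5, 10}  B5 = {7, 8, 10}  B6 = {1, 7, 10}  B7 = {4, 7, 10}  B8 = {6, 7, 10}
Tree: B1–B2, B1–B3, B1–B4, B2–B5, B5–B6, B2–B7, B7–B8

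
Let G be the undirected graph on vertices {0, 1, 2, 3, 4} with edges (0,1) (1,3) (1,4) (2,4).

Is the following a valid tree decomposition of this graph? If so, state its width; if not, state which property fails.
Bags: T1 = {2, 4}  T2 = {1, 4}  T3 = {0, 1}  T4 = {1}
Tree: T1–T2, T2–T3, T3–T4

No — vertex 3 appears in no bag.

A tree decomposition must satisfy three properties: every vertex lies in some bag; for every edge, both endpoints lie together in some bag; and for every vertex, the bags containing it form a connected subtree. Here vertex 3 appears in no bag, so the decomposition is invalid.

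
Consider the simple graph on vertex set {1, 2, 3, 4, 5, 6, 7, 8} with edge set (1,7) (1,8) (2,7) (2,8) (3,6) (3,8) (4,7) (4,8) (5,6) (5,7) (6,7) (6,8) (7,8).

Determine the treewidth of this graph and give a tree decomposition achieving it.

Treewidth 2.
One optimal decomposition is:
Bags: B1 = {6, 7, 8}  B2 = {2, 7, 8}  B3 = {3, 6, 8}  B4 = {5, 6, 7}  B5 = {1, 7, 8}  B6 = {4, 7, 8}
Tree: B1–B2, B1–B3, B1–B4, B2–B5, B1–B6

The largest bag has 3 vertices, giving width 2; this decomposition certifies tw(G) ≤ 2. Conversely, {3, 6, 8} is a clique of size 3, and the vertices of any clique must share a bag in every tree decomposition; so some bag has ≥ 3 vertices and tw(G) ≥ 2. Hence tw(G) = 2 exactly.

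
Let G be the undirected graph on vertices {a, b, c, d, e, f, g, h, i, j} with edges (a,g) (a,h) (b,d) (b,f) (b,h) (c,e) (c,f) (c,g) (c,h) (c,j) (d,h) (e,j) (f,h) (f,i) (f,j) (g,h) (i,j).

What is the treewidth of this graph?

2

A width-2 tree decomposition is:
Bags: B1 = {f, i, j}  B2 = {c, f, j}  B3 = {c, f, h}  B4 = {b, f, h}  B5 = {c, g, h}  B6 = {b, d, h}  B7 = {a, g, h}  B8 = {c, e, j}
Tree: B1–B2, B2–B3, B3–B4, B3–B5, B4–B6, B5–B7, B2–B8
The largest bag has 3 vertices, giving width 2; this decomposition certifies tw(G) ≤ 2. Conversely, {c, e, j} is a clique of size 3, and the vertices of any clique must share a bag in every tree decomposition; so some bag has ≥ 3 vertices and tw(G) ≥ 2. The upper and lower bounds meet at 2, so that is the treewidth.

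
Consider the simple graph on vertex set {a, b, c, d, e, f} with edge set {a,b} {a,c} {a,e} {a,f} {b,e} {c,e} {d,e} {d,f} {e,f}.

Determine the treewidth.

2

A width-2 tree decomposition is:
Bags: B1 = {a, e, f}  B2 = {a, b, e}  B3 = {d, e, f}  B4 = {a, c, e}
Tree: B1–B2, B1–B3, B1–B4
Each bag holds 3 vertices, so the decomposition has width 2, which upper-bounds the treewidth. On the other hand G contains the 3-clique {d, e, f}. A clique must lie in a single bag of any decomposition, so no decomposition can have width below 2. The upper and lower bounds meet at 2, so that is the treewidth.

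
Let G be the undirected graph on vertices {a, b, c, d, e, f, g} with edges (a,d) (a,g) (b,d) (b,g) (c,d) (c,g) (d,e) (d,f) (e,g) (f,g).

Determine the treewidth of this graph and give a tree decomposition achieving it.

Treewidth 2.
One such decomposition:
Bags: B1 = {b, d, g}  B2 = {d, f, g}  B3 = {d, e, g}  B4 = {c, d, g}  B5 = {a, d, g}
Tree: B1–B2, B2–B3, B3–B4, B4–B5

The largest bag has 3 vertices, giving width 2; this decomposition certifies tw(G) ≤ 2. The edges g–b–d–f–g form a cycle, so G is not a tree and its treewidth is at least 2. Combining the bounds, tw(G) = 2.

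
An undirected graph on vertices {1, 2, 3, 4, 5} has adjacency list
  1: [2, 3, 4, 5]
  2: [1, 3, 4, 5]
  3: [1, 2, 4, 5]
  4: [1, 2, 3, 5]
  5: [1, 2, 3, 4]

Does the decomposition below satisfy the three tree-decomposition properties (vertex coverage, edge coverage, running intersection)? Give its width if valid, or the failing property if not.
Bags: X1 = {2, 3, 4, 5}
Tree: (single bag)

No — vertex 1 appears in no bag.

A tree decomposition must satisfy three properties: every vertex lies in some bag; for every edge, both endpoints lie together in some bag; and for every vertex, the bags containing it form a connected subtree. Here vertex 1 appears in no bag, so the decomposition is invalid.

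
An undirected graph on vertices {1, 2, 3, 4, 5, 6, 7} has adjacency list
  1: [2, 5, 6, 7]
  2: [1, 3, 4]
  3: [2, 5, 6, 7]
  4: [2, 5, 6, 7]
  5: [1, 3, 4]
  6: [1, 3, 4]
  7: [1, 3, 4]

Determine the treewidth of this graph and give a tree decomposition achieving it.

Treewidth 3.
One optimal decomposition is:
Bags: B1 = {1, 3, 4, 6}  B2 = {1, 3, 4, 7}  B3 = {1, 2, 3, 4}  B4 = {1, 3, 4, 5}
Tree: B1–B2, B2–B3, B3–B4

Every bag has size at most 4, so the width is 4 − 1 = 3 and tw(G) ≤ 3. For the lower bound: the 4 vertex sets {4,6}, {3,7}, {1}, {2} are disjoint, each induces a connected subgraph, and every pair is joined by at least one edge of G. Contracting each set to a single vertex therefore yields K_{4} as a minor, and since treewidth is minor-monotone, tw(G) ≥ tw(K_{4}) = 3. Therefore the treewidth is 3.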